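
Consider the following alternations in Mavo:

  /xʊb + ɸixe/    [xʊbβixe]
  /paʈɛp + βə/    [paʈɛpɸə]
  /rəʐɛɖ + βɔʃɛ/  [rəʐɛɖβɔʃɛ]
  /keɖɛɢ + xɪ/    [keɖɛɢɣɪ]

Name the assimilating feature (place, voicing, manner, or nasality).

The segment that alternates is /ɸ/, which surfaces as [β] when adjacent to /b/.
/ɸ/ is voiceless while /b/ is voiced; the output [β] is voiced, matching the trigger — so the feature that spreads is voicing.
Checking the remaining alternations: /β/ → [ɸ] after /p/ (voiced → voiceless, matching voiceless); /x/ → [ɣ] after /ɢ/ (voiceless → voiced, matching voiced) — only voicing changes, and always toward the preceding segment.
Nothing changes in [rəʐɛɖβɔʃɛ]: there the adjacent consonants already agree in voicing (/β/ and /ɖ/ are both voiced), so this form is consistent with the same rule.

voicing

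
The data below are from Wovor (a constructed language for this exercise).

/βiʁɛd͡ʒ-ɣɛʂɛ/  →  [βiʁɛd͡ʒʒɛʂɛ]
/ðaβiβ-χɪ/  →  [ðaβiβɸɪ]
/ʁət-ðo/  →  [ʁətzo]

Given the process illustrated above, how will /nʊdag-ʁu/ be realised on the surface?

The data show progressive place assimilation: /ɣ/ → [ʒ] after /d͡ʒ/; /χ/ → [ɸ] after /β/; /ð/ → [z] after /t/. In each pair only place changes, matching the preceding consonant, while manner and voice stay constant.
The rule targets /ʁ/ (voiced uvular fricative), which sits after the trigger /g/ (velar).
Changing only its place to velar gives [ɣ] — the voiced velar fricative.

[nʊdagɣu]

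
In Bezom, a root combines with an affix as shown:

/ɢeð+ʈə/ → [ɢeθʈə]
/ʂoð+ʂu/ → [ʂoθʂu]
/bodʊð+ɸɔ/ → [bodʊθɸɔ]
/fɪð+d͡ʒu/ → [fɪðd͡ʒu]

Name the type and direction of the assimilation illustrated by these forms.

regressive voicing assimilation

Underlying /ð/ is realised as [θ] next to /ʈ/; /ʈ/ itself does not change.
The change voiced → voiceless matches the voicing of the following /ʈ/, identifying this as voicing assimilation.
Place and manner are unchanged, so the assimilation is partial, not total.
The same holds elsewhere in the data: /ð/ → [θ] before /ʂ/ (voiced → voiceless, matching voiceless); /ð/ → [θ] before /ɸ/ (voiced → voiceless, matching voiceless) — only voicing changes, and always toward the following segment.
No alternation appears in [fɪðd͡ʒu]: there the adjacent consonants already agree in voicing (/ð/ and /d͡ʒ/ are both voiced), so this form is consistent with the same rule.
Since the segment that changes precedes the conditioning segment, the assimilation is regressive.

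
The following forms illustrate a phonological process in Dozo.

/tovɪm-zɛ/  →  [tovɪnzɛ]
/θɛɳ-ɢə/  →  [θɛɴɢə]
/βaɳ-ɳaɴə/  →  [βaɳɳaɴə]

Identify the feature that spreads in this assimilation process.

The segment that alternates is /m/, which surfaces as [n] when adjacent to /z/.
The change bilabial → alveolar matches the place of the following /z/, identifying this as place assimilation.
Checking the remaining alternation: /ɳ/ → [ɴ] before /ɢ/ (retroflex → uvular, matching uvular) — only place changes, and always toward the following segment.
No alternation appears in [βaɳɳaɴə]: there the adjacent consonants already agree in place (/ɳ/ and /ɳ/ are both retroflex), so this form is consistent with the same rule.

place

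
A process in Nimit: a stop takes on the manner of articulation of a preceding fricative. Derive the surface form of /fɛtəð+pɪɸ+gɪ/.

[fɛtəðɸɪɸɣɪ]

/p/ is a voiceless bilabial stop. The preceding trigger /ð/ is a fricative, so /p/ must become a fricative as well.
Changing only its manner to fricative gives [ɸ] — the voiceless bilabial fricative.
At the second juncture, /g/ likewise becomes [ɣ] adjacent to /ɸ/.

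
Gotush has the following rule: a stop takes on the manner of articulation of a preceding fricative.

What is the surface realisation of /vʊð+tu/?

[vʊðsu]

/t/ is a voiceless alveolar stop. The preceding trigger /ð/ is a fricative, so /t/ must become a fricative as well.
A voiceless alveolar fricative is [s], so the surface segment is [s].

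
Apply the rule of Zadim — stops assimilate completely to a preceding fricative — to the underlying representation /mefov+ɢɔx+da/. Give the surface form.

/ɢ/ is the segment targeted by the rule; it sits immediately after /v/, so it assimilates completely and surfaces as [v].
The same rule applies at the second boundary: /d/ → [x] next to /x/.

[mefovvɔxxa]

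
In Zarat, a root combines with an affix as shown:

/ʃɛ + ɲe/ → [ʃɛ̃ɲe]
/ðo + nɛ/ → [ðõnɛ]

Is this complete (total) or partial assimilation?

partial assimilation

The vowel /ɛ/ surfaces as nasalised [ɛ̃] next to the following nasal /ɲ/ — it has acquired the [+nasal] feature of its neighbour.
Likewise in the remaining data: /o/ → [õ] before /n/ — each time a vowel is nasalised next to a following nasal.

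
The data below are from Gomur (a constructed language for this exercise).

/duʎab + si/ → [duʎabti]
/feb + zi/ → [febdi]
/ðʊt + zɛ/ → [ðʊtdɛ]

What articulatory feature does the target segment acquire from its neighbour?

The segment that alternates is /s/, which surfaces as [t] when adjacent to /b/.
The change fricative → stop matches the manner of the preceding /b/, identifying this as manner assimilation.
The same holds elsewhere in the data: /z/ → [d] after /b/ (fricative → stop, matching a stop); /z/ → [d] after /t/ (fricative → stop, matching a stop) — only manner changes, and always toward the preceding segment.

manner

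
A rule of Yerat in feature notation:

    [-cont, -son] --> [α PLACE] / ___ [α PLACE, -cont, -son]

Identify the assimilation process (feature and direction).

The rule copies the place features (abbreviated [PLACE]) from the environment onto the target, so the assimilating feature is place.
The conditioning segment sits to the right of the focus bar, meaning the trigger follows the segment that changes — regressive assimilation.

regressive place assimilation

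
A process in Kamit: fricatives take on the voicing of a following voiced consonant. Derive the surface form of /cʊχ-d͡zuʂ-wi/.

[cʊʁd͡zuʐwi]

The rule targets /χ/ (voiceless uvular fricative), which sits before the trigger /d͡z/ (voiced).
Changing only its voicing to voiced gives [ʁ] — the voiced uvular fricative.
The same rule applies at the second boundary: /ʂ/ → [ʐ] next to /w/.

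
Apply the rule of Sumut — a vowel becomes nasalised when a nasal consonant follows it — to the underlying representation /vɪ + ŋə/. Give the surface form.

The vowel /ɪ/ is adjacent to the following nasal /ŋ/, so it acquires [+nasal] and surfaces as [ɪ̃].

[vɪ̃ŋə]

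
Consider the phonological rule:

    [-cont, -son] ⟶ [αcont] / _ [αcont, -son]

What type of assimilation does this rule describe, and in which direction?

regressive manner assimilation

The shared variable α links the value of [cont] on the target to that of the neighbouring obstruent. [cont] distinguishes stops from fricatives — a manner-of-articulation feature — so this is manner assimilation.
Since the environment is written after the underscore, the trigger follows the target; the direction is regressive.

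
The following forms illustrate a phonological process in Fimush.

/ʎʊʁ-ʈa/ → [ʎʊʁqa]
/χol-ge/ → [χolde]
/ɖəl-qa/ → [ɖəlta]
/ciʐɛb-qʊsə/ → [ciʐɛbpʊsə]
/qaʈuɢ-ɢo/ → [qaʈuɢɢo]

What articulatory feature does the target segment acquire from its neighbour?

place

Comparing underlying and surface forms, /ʈ/ → [q] is the alternation; the neighbouring /ʁ/ is constant.
/ʈ/ is retroflex while /ʁ/ is uvular; the output [q] is uvular, matching the trigger — so the feature that spreads is place.
The other alternating forms pattern the same way: /g/ → [d] after /l/ (velar → alveolar, matching alveolar); /q/ → [t] after /l/ (uvular → alveolar, matching alveolar); /q/ → [p] after /b/ (uvular → bilabial, matching bilabial) — only place changes, and always toward the preceding segment.
No alternation appears in [qaʈuɢɢo]: there the adjacent consonants already agree in place (/ɢ/ and /ɢ/ are both uvular), so this form is consistent with the same rule.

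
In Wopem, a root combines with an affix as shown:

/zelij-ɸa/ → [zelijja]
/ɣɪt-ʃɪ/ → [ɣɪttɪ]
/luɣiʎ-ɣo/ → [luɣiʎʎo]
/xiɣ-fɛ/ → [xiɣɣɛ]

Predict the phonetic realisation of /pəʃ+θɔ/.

[pəʃʃɔ]

The data show progressive total assimilation (/ɸ/ → [j] after /j/; /ʃ/ → [t] after /t/; /ɣ/ → [ʎ] after /ʎ/; /f/ → [ɣ] after /ɣ/): in every case the target segment becomes identical to its preceding neighbour, copying more than a single feature.
/θ/ is the segment targeted by the rule; it sits immediately after /ʃ/, so it assimilates completely and surfaces as [ʃ].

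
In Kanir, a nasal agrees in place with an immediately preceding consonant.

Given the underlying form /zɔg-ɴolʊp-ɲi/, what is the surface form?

[zɔgŋolʊpmi]

The rule targets /ɴ/ (voiced uvular nasal), which sits after the trigger /g/ (velar).
A voiced velar nasal is [ŋ], so the surface segment is [ŋ].
At the second juncture, /ɲ/ likewise becomes [m] adjacent to /p/.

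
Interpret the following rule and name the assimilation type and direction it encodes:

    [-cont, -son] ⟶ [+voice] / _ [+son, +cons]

The target ([-cont, -son], stops) acquires [+voice] next to a sonorant consonant ([+son, +cons]) — it takes on the voicing of its neighbour, so the feature that spreads is voicing.
Since the environment is written after the underscore, the trigger follows the target; the direction is regressive.

regressive voicing assimilation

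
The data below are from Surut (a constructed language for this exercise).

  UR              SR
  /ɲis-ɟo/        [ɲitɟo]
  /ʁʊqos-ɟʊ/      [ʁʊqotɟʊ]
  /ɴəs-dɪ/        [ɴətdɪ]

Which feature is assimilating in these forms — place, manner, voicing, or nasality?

manner

Underlying /s/ is realised as [t] next to /ɟ/; /ɟ/ itself does not change.
The change fricative → stop matches the manner of the following /ɟ/, identifying this as manner assimilation.
The other alternating form patterns the same way: /s/ → [t] before /d/ (fricative → stop, matching a stop) — only manner changes, and always toward the following segment.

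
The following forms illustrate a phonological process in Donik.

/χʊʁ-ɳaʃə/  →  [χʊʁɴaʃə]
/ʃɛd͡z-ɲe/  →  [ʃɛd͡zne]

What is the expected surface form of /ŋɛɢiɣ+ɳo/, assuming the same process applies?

The data show progressive place assimilation: /ɳ/ → [ɴ] after /ʁ/; /ɲ/ → [n] after /d͡z/. In each pair only place changes, matching the preceding consonant, while manner and voice stay constant.
The rule targets /ɳ/ (voiced retroflex nasal), which sits after the trigger /ɣ/ (velar).
Changing only its place to velar gives [ŋ] — the voiced velar nasal.

[ŋɛɢiɣŋo]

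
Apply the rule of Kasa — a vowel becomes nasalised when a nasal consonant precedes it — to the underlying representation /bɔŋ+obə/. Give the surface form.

[bɔŋõbə]

/o/ sits next to the nasal /ŋ/ and is therefore nasalised to [õ].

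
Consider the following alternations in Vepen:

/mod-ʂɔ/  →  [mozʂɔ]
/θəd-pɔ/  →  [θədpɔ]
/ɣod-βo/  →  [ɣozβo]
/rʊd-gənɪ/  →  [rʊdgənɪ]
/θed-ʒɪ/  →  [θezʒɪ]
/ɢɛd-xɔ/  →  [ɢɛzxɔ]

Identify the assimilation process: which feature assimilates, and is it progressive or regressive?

regressive manner assimilation

Comparing underlying and surface forms, /d/ → [z] is the alternation; the neighbouring /ʂ/ is constant.
/d/ is a stop while /ʂ/ is a fricative; the output [z] is a fricative, matching the trigger — so the feature that spreads is manner.
Place and voice are unchanged, so the assimilation is partial, not total.
Checking the remaining alternations: /d/ → [z] before /β/ (stop → fricative, matching a fricative); /d/ → [z] before /ʒ/ (stop → fricative, matching a fricative); /d/ → [z] before /x/ (stop → fricative, matching a fricative) — only manner changes, and always toward the following segment.
Nothing changes in [θədpɔ], [rʊdgənɪ]: there the adjacent consonants already agree in manner (/d/ and /p/ are both stops; /d/ and /g/ are both stops), so these forms are consistent with the same rule.
Since the segment that changes precedes the conditioning segment, the assimilation is regressive.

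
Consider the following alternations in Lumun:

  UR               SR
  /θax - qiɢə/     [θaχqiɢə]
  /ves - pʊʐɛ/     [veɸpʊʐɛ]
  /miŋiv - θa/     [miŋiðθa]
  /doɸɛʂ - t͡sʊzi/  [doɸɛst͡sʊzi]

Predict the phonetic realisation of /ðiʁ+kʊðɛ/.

[ðiɣkʊðɛ]

The data show regressive place assimilation: /x/ → [χ] before /q/; /s/ → [ɸ] before /p/; /v/ → [ð] before /θ/; /ʂ/ → [s] before /t͡s/. In each pair only place changes, matching the following consonant, while manner and voice stay constant.
/ʁ/ is a voiced uvular fricative. The following trigger /k/ is velar, so /ʁ/ must become velar as well.
The voiced velar fricative is [ɣ], so /ʁ/ → [ɣ].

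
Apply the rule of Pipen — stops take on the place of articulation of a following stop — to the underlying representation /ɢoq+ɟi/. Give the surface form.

[ɢocɟi]

The rule targets /q/ (voiceless uvular stop), which sits before the trigger /ɟ/ (palatal).
The voiceless palatal stop is [c], so /q/ → [c].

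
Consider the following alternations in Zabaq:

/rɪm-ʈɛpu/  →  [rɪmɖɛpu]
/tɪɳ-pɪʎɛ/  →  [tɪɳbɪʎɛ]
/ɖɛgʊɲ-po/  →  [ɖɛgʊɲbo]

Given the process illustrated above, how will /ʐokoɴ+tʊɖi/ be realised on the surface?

The data show progressive voicing assimilation: /ʈ/ → [ɖ] after /m/; /p/ → [b] after /ɳ/; /p/ → [b] after /ɲ/. In each pair only voicing changes, matching the preceding consonant, while place and manner stay constant.
/t/ is a voiceless alveolar stop. The preceding trigger /ɴ/ is voiced, so /t/ must become voiced as well.
A voiced alveolar stop is [d], so the surface segment is [d].

[ʐokoɴdʊɖi]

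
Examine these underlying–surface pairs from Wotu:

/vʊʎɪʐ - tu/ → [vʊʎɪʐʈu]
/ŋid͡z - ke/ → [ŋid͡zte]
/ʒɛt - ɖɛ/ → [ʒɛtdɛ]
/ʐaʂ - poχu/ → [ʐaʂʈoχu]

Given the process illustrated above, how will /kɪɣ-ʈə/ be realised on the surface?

[kɪɣkə]

The data show progressive place assimilation: /t/ → [ʈ] after /ʐ/; /k/ → [t] after /d͡z/; /ɖ/ → [d] after /t/; /p/ → [ʈ] after /ʂ/. In each pair only place changes, matching the preceding consonant, while manner and voice stay constant.
The rule targets /ʈ/ (voiceless retroflex stop), which sits after the trigger /ɣ/ (velar).
The voiceless velar stop is [k], so /ʈ/ → [k].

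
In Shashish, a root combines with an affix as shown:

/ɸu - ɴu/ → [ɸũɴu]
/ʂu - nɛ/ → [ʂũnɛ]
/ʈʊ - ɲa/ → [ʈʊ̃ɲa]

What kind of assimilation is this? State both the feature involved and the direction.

regressive nasality assimilation (vowel nasalisation)

The vowel /u/ surfaces as nasalised [ũ] next to the following nasal /ɴ/ — it has acquired the [+nasal] feature of its neighbour.
The other forms show the same pattern: /u/ → [ũ] before /n/; /ʊ/ → [ʊ̃] before /ɲ/ — each time a vowel is nasalised next to a following nasal.
Because the conditioning nasal is to the right of the vowel that changes, the process is regressive (anticipatory).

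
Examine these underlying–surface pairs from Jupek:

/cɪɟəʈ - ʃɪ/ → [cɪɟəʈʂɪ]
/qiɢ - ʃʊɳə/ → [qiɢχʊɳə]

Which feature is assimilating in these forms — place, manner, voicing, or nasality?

Underlying /ʃ/ is realised as [ʂ] next to /ʈ/; /ʈ/ itself does not change.
/ʃ/ is postalveolar while /ʈ/ is retroflex; the output [ʂ] is retroflex, matching the trigger — so the feature that spreads is place.
Checking the remaining alternation: /ʃ/ → [χ] after /ɢ/ (postalveolar → uvular, matching uvular) — only place changes, and always toward the preceding segment.

place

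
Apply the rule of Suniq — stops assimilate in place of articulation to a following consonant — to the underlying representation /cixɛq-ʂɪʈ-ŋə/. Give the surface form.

[cixɛʈʂɪkŋə]

The rule targets /q/ (voiceless uvular stop), which sits before the trigger /ʂ/ (retroflex).
A voiceless retroflex stop is [ʈ], so the surface segment is [ʈ].
The same rule applies at the second boundary: /ʈ/ → [k] next to /ŋ/.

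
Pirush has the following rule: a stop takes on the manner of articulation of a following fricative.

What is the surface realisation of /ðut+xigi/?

/t/ is a voiceless alveolar stop. The following trigger /x/ is a fricative, so /t/ must become a fricative as well.
The voiceless alveolar fricative is [s], so /t/ → [s].

[ðusxigi]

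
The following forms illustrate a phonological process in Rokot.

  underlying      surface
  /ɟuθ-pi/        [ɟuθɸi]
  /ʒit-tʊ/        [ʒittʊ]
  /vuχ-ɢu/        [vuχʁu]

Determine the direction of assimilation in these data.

progressive

The segment that alternates is /p/, which surfaces as [ɸ] when adjacent to /θ/.
/p/ is a stop while /θ/ is a fricative; the output [ɸ] is a fricative, matching the trigger — so the feature that spreads is manner.
Checking the remaining alternation: /ɢ/ → [ʁ] after /χ/ (stop → fricative, matching a fricative) — only manner changes, and always toward the preceding segment.
Nothing changes in [ʒittʊ]: there the adjacent consonants already agree in manner (/t/ and /t/ are both stops), so this form is consistent with the same rule.
Since the segment that changes follows the conditioning segment, the assimilation is progressive.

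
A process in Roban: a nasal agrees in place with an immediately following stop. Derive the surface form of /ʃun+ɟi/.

[ʃuɲɟi]

/n/ is a voiced alveolar nasal. The following trigger /ɟ/ is palatal, so /n/ must become palatal as well.
A voiced palatal nasal is [ɲ], so the surface segment is [ɲ].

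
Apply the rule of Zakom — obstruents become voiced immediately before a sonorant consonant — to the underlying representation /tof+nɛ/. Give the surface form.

The rule targets /f/ (voiceless labiodental fricative), which sits before the trigger /n/ (voiced).
Changing only its voicing to voiced gives [v] — the voiced labiodental fricative.

[tovnɛ]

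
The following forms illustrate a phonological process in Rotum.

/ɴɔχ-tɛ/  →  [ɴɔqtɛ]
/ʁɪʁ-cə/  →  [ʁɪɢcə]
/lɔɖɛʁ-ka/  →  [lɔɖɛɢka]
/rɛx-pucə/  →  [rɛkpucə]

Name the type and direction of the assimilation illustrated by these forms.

regressive manner assimilation

Comparing underlying and surface forms, /χ/ → [q] is the alternation; the neighbouring /t/ is constant.
/χ/ is a fricative while /t/ is a stop; the output [q] is a stop, matching the trigger — so the feature that spreads is manner.
Place and voice are unchanged, so the assimilation is partial, not total.
Checking the remaining alternations: /ʁ/ → [ɢ] before /c/ (fricative → stop, matching a stop); /ʁ/ → [ɢ] before /k/ (fricative → stop, matching a stop); /x/ → [k] before /p/ (fricative → stop, matching a stop) — only manner changes, and always toward the following segment.
Since the segment that changes precedes the conditioning segment, the assimilation is regressive.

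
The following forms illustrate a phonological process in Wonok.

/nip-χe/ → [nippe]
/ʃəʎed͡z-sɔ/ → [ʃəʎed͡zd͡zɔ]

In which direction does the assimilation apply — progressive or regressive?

progressive

The segment that alternates is /χ/, which surfaces as [p] when adjacent to /p/.
The output [p] is identical to the trigger /p/ — every feature (place, manner, voicing) has been copied — so this is total assimilation.
The remaining alternation confirms this: /s/ → [d͡z] after /d͡z/ — in each case the output is a copy of the preceding consonant.
The trigger is the preceding segment, so the direction is progressive (perseverative).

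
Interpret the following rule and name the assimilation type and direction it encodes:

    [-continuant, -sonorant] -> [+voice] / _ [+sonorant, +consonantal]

The target ([-continuant, -sonorant], stops) acquires [+voice] next to a sonorant consonant ([+sonorant, +consonantal]) — it takes on the voicing of its neighbour, so the feature that spreads is voicing.
The conditioning segment sits to the right of the focus bar, meaning the trigger follows the segment that changes — regressive assimilation.

regressive voicing assimilation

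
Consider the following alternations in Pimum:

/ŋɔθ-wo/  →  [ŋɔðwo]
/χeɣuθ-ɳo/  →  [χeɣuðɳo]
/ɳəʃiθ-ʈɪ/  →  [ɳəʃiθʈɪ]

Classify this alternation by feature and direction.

Underlying /θ/ is realised as [ð] next to /w/; /w/ itself does not change.
The change voiceless → voiced matches the voicing of the following /w/, identifying this as voicing assimilation.
Place and manner are unchanged, so the assimilation is partial, not total.
The other alternating form patterns the same way: /θ/ → [ð] before /ɳ/ (voiceless → voiced, matching voiced) — only voicing changes, and always toward the following segment.
No alternation appears in [ɳəʃiθʈɪ]: there the adjacent consonants already agree in voicing (/θ/ and /ʈ/ are both voiceless), so this form is consistent with the same rule.
Since the segment that changes precedes the conditioning segment, the assimilation is regressive.

regressive voicing assimilation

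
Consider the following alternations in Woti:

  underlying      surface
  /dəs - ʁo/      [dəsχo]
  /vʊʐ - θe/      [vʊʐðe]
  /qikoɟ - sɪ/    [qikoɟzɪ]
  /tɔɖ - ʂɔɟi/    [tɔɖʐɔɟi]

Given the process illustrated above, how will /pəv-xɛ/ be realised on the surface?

[pəvɣɛ]

The data show progressive voicing assimilation: /ʁ/ → [χ] after /s/; /θ/ → [ð] after /ʐ/; /s/ → [z] after /ɟ/; /ʂ/ → [ʐ] after /ɖ/. In each pair only voicing changes, matching the preceding consonant, while place and manner stay constant.
/x/ is a voiceless velar fricative. The preceding trigger /v/ is voiced, so /x/ must become voiced as well.
Changing only its voicing to voiced gives [ɣ] — the voiced velar fricative.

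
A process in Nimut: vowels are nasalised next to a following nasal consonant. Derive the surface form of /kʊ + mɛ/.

[kʊ̃mɛ]

The vowel /ʊ/ is adjacent to the following nasal /m/, so it acquires [+nasal] and surfaces as [ʊ̃].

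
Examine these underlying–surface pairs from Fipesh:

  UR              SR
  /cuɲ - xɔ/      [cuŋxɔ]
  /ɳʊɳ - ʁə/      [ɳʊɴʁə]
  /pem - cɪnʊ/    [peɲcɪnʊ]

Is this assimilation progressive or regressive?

The segment that alternates is /ɲ/, which surfaces as [ŋ] when adjacent to /x/.
/ɲ/ is palatal while /x/ is velar; the output [ŋ] is velar, matching the trigger — so the feature that spreads is place.
Checking the remaining alternations: /ɳ/ → [ɴ] before /ʁ/ (retroflex → uvular, matching uvular); /m/ → [ɲ] before /c/ (bilabial → palatal, matching palatal) — only place changes, and always toward the following segment.
Since the segment that changes precedes the conditioning segment, the assimilation is regressive.

regressive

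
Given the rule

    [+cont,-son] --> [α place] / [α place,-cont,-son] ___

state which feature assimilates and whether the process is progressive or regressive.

The shared variable α links the value of the place features (abbreviated [place]) on the target to the same value on the neighbouring segment, so place is the feature that assimilates.
Since the environment is written before the underscore, the trigger precedes the target; the direction is progressive.

progressive place assimilation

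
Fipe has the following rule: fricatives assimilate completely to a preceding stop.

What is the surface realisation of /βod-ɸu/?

[βoddu]

/ɸ/ is the segment targeted by the rule; it sits immediately after /d/, so it assimilates completely and surfaces as [d].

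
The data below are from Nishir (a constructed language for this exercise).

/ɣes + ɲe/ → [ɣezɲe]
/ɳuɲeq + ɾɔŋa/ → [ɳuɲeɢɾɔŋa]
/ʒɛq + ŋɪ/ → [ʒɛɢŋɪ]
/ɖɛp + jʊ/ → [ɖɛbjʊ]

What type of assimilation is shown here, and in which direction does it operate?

Comparing underlying and surface forms, /s/ → [z] is the alternation; the neighbouring /ɲ/ is constant.
The change voiceless → voiced matches the voicing of the following /ɲ/, identifying this as voicing assimilation.
Place and manner are unchanged, so the assimilation is partial, not total.
The same holds elsewhere in the data: /q/ → [ɢ] before /ɾ/ (voiceless → voiced, matching voiced); /q/ → [ɢ] before /ŋ/ (voiceless → voiced, matching voiced); /p/ → [b] before /j/ (voiceless → voiced, matching voiced) — only voicing changes, and always toward the following segment.
The trigger is the following segment, so the direction is regressive (anticipatory).

regressive voicing assimilation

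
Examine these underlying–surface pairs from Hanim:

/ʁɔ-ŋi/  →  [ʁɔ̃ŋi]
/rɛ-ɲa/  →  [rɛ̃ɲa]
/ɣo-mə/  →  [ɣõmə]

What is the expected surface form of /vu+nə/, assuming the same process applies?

The data show regressive nasality assimilation (vowel nasalisation): /ɔ/ → [ɔ̃] before /ŋ/; /ɛ/ → [ɛ̃] before /ɲ/; /o/ → [õ] before /m/ — a vowel is nasalised by an immediately following nasal consonant.
/u/ sits next to the nasal /n/ and is therefore nasalised to [ũ].

[vũnə]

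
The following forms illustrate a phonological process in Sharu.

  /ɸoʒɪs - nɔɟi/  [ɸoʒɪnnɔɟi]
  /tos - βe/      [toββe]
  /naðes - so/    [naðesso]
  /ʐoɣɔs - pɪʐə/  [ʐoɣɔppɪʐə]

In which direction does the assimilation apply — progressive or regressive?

regressive

The segment that alternates is /s/, which surfaces as [n] when adjacent to /n/.
The output [n] is identical to the trigger /n/ — every feature (place, manner, voicing) has been copied — so this is total assimilation.
The other forms behave the same way: /s/ → [β] before /β/; /s/ → [p] before /p/ — in each case the output is a copy of the following consonant.
In [naðesso] the two consonants at the boundary are already identical (/s/ + /s/), so the rule applies vacuously and nothing changes.
Since the segment that changes precedes the conditioning segment, the assimilation is regressive.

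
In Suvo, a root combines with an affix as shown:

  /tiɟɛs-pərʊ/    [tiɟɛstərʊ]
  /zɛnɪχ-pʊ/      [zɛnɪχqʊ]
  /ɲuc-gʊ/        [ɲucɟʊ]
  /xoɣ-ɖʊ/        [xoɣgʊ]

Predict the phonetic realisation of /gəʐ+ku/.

[gəʐʈu]

The data show progressive place assimilation: /p/ → [t] after /s/; /p/ → [q] after /χ/; /g/ → [ɟ] after /c/; /ɖ/ → [g] after /ɣ/. In each pair only place changes, matching the preceding consonant, while manner and voice stay constant.
/k/ is a voiceless velar stop. The preceding trigger /ʐ/ is retroflex, so /k/ must become retroflex as well.
A voiceless retroflex stop is [ʈ], so the surface segment is [ʈ].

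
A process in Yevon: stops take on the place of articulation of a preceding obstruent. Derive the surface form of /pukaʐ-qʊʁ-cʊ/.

/q/ is a voiceless uvular stop. The preceding trigger /ʐ/ is retroflex, so /q/ must become retroflex as well.
A voiceless retroflex stop is [ʈ], so the surface segment is [ʈ].
The same rule applies at the second boundary: /c/ → [q] next to /ʁ/.

[pukaʐʈʊʁqʊ]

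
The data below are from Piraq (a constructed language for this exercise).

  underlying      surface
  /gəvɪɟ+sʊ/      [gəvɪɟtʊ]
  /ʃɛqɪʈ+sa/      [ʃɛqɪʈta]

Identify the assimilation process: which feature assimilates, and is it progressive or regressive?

progressive manner assimilation

Underlying /s/ is realised as [t] next to /ɟ/; /ɟ/ itself does not change.
/s/ is a fricative while /ɟ/ is a stop; the output [t] is a stop, matching the trigger — so the feature that spreads is manner.
Place and voice are unchanged, so the assimilation is partial, not total.
The other alternating form patterns the same way: /s/ → [t] after /ʈ/ (fricative → stop, matching a stop) — only manner changes, and always toward the preceding segment.
Since the segment that changes follows the conditioning segment, the assimilation is progressive.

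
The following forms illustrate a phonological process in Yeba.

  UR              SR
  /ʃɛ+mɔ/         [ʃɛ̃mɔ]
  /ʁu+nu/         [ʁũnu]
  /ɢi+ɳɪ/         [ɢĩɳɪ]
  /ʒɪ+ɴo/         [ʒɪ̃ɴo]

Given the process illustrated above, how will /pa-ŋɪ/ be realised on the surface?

[pãŋɪ]

The data show regressive nasality assimilation (vowel nasalisation): /ɛ/ → [ɛ̃] before /m/; /u/ → [ũ] before /n/; /i/ → [ĩ] before /ɳ/; /ɪ/ → [ɪ̃] before /ɴ/ — a vowel is nasalised by an immediately following nasal consonant.
The vowel /a/ is adjacent to the following nasal /ŋ/, so it acquires [+nasal] and surfaces as [ã].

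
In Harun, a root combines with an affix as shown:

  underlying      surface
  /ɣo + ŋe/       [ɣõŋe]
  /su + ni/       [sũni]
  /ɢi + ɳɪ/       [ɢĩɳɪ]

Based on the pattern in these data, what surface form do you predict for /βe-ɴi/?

The data show regressive nasality assimilation (vowel nasalisation): /o/ → [õ] before /ŋ/; /u/ → [ũ] before /n/; /i/ → [ĩ] before /ɳ/ — a vowel is nasalised by an immediately following nasal consonant.
The vowel /e/ is adjacent to the following nasal /ɴ/, so it acquires [+nasal] and surfaces as [ẽ].

[βẽɴi]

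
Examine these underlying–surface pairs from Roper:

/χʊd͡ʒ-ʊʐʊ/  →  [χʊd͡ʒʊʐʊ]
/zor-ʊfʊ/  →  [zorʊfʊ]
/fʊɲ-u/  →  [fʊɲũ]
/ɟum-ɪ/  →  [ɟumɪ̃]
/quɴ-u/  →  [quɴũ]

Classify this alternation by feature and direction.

The vowel /u/ surfaces as nasalised [ũ] next to the preceding nasal /ɲ/ — it has acquired the [+nasal] feature of its neighbour.
The other forms show the same pattern: /ɪ/ → [ɪ̃] after /m/; /u/ → [ũ] after /ɴ/ — each time a vowel is nasalised next to a preceding nasal.
No change occurs in [χʊd͡ʒʊʐʊ], [zorʊfʊ] because the vowel at the boundary is adjacent to an oral consonant, not a nasal (/ʊ/ next to /d͡ʒ/; /ʊ/ next to /r/).
Because the conditioning nasal is to the left of the vowel that changes, the process is progressive (perseverative).

progressive nasality assimilation (vowel nasalisation)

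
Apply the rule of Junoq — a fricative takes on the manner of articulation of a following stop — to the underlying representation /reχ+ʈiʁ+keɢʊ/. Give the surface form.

/χ/ is a voiceless uvular fricative. The following trigger /ʈ/ is a stop, so /χ/ must become a stop as well.
Changing only its manner to stop gives [q] — the voiceless uvular stop.
At the second juncture, /ʁ/ likewise becomes [ɢ] adjacent to /k/.

[reqʈiɢkeɢʊ]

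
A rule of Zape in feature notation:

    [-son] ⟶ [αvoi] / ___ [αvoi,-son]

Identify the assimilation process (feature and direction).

The rule copies [voi] from the environment onto the target, so the assimilating feature is voicing.
The conditioning segment sits to the right of the focus bar, meaning the trigger follows the segment that changes — regressive assimilation.

regressive voicing assimilation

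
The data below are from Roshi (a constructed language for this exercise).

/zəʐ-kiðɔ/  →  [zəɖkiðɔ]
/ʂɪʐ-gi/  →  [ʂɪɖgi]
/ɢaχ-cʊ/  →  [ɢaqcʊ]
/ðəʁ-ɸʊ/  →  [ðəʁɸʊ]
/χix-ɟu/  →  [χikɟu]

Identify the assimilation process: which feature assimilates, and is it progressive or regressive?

regressive manner assimilation

Comparing underlying and surface forms, /ʐ/ → [ɖ] is the alternation; the neighbouring /k/ is constant.
The change fricative → stop matches the manner of the following /k/, identifying this as manner assimilation.
Place and voice are unchanged, so the assimilation is partial, not total.
The other alternating forms pattern the same way: /ʐ/ → [ɖ] before /g/ (fricative → stop, matching a stop); /χ/ → [q] before /c/ (fricative → stop, matching a stop); /x/ → [k] before /ɟ/ (fricative → stop, matching a stop) — only manner changes, and always toward the following segment.
Nothing changes in [ðəʁɸʊ]: there the adjacent consonants already agree in manner (/ʁ/ and /ɸ/ are both fricatives), so this form is consistent with the same rule.
The trigger is the following segment, so the direction is regressive (anticipatory).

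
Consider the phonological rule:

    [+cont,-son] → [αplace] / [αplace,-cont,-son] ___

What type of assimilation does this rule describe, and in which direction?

progressive place assimilation

The rule copies the place features (abbreviated [place]) from the environment onto the target, so the assimilating feature is place.
The conditioning segment sits to the left of the focus bar, meaning the trigger precedes the segment that changes — progressive assimilation.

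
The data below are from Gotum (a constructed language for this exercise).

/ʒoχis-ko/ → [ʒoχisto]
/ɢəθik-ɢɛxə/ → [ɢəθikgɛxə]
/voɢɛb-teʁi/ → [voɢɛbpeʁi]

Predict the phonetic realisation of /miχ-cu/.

[miχqu]

The data show progressive place assimilation: /k/ → [t] after /s/; /ɢ/ → [g] after /k/; /t/ → [p] after /b/. In each pair only place changes, matching the preceding consonant, while manner and voice stay constant.
/c/ is a voiceless palatal stop. The preceding trigger /χ/ is uvular, so /c/ must become uvular as well.
Changing only its place to uvular gives [q] — the voiceless uvular stop.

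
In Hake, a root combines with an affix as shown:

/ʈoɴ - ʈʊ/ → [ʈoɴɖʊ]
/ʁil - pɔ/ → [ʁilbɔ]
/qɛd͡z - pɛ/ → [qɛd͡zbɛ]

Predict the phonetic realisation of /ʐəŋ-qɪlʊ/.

The data show progressive voicing assimilation: /ʈ/ → [ɖ] after /ɴ/; /p/ → [b] after /l/; /p/ → [b] after /d͡z/. In each pair only voicing changes, matching the preceding consonant, while place and manner stay constant.
The rule targets /q/ (voiceless uvular stop), which sits after the trigger /ŋ/ (voiced).
A voiced uvular stop is [ɢ], so the surface segment is [ɢ].

[ʐəŋɢɪlʊ]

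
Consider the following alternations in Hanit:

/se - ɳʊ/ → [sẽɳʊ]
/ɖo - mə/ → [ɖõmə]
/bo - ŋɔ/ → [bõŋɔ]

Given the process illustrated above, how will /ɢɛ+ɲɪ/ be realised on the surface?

The data show regressive nasality assimilation (vowel nasalisation): /e/ → [ẽ] before /ɳ/; /o/ → [õ] before /m/; /o/ → [õ] before /ŋ/ — a vowel is nasalised by an immediately following nasal consonant.
The vowel /ɛ/ is adjacent to the following nasal /ɲ/, so it acquires [+nasal] and surfaces as [ɛ̃].

[ɢɛ̃ɲɪ]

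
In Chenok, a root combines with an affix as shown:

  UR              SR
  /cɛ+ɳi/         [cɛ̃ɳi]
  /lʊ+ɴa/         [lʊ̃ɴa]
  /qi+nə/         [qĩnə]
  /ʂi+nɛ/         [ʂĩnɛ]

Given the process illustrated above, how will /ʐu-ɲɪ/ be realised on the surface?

[ʐũɲɪ]

The data show regressive nasality assimilation (vowel nasalisation): /ɛ/ → [ɛ̃] before /ɳ/; /ʊ/ → [ʊ̃] before /ɴ/; /i/ → [ĩ] before /n/ — a vowel is nasalised by an immediately following nasal consonant.
/u/ sits next to the nasal /ɲ/ and is therefore nasalised to [ũ].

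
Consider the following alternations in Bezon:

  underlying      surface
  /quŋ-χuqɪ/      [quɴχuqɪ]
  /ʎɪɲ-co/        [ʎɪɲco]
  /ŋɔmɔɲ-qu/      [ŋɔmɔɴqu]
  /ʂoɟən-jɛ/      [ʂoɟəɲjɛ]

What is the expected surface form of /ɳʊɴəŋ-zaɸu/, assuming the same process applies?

The data show regressive place assimilation: /ŋ/ → [ɴ] before /χ/; /ɲ/ → [ɴ] before /q/; /n/ → [ɲ] before /j/. In each pair only place changes, matching the following consonant, while manner and voice stay constant.
Nothing changes in [ʎɪɲco]: there the adjacent consonants already agree in place (/ɲ/ and /c/ are both palatal), so this form is consistent with the same rule.
The rule targets /ŋ/ (voiced velar nasal), which sits before the trigger /z/ (alveolar).
The voiced alveolar nasal is [n], so /ŋ/ → [n].

[ɳʊɴənzaɸu]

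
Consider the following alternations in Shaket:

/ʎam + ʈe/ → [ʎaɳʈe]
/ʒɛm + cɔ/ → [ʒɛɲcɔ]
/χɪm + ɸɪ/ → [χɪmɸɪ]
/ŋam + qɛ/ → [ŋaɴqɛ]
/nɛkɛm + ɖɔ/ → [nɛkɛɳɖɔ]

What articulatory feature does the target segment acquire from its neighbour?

Underlying /m/ is realised as [ɳ] next to /ʈ/; /ʈ/ itself does not change.
The change bilabial → retroflex matches the place of the following /ʈ/, identifying this as place assimilation.
Checking the remaining alternations: /m/ → [ɲ] before /c/ (bilabial → palatal, matching palatal); /m/ → [ɴ] before /q/ (bilabial → uvular, matching uvular); /m/ → [ɳ] before /ɖ/ (bilabial → retroflex, matching retroflex) — only place changes, and always toward the following segment.
No alternation appears in [χɪmɸɪ]: there the adjacent consonants already agree in place (/m/ and /ɸ/ are both bilabial), so this form is consistent with the same rule.

place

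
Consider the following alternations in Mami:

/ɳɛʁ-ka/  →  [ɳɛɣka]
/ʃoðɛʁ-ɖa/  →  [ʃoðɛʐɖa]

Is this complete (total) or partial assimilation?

The segment that alternates is /ʁ/, which surfaces as [ɣ] when adjacent to /k/.
/ʁ/ is uvular while /k/ is velar; the output [ɣ] is velar, matching the trigger — so the feature that spreads is place.
Manner and voice are unchanged, so the assimilation is partial, not total.
The same holds elsewhere in the data: /ʁ/ → [ʐ] before /ɖ/ (uvular → retroflex, matching retroflex) — only place changes, and always toward the following segment.

partial assimilation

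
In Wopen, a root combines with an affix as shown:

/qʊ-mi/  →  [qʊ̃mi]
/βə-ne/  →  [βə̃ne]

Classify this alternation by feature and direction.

regressive nasality assimilation (vowel nasalisation)

The vowel /ʊ/ surfaces as nasalised [ʊ̃] next to the following nasal /m/ — it has acquired the [+nasal] feature of its neighbour.
Likewise in the remaining data: /ə/ → [ə̃] before /n/ — each time a vowel is nasalised next to a following nasal.
Because the conditioning nasal is to the right of the vowel that changes, the process is regressive (anticipatory).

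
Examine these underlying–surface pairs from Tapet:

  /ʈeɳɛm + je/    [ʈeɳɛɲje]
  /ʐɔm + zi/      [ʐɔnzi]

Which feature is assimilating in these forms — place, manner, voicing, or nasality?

Comparing underlying and surface forms, /m/ → [ɲ] is the alternation; the neighbouring /j/ is constant.
/m/ is bilabial while /j/ is palatal; the output [ɲ] is palatal, matching the trigger — so the feature that spreads is place.
The other alternating form patterns the same way: /m/ → [n] before /z/ (bilabial → alveolar, matching alveolar) — only place changes, and always toward the following segment.

place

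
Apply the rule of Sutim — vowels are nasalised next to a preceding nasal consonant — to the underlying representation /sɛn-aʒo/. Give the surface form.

/a/ sits next to the nasal /n/ and is therefore nasalised to [ã].

[sɛnãʒo]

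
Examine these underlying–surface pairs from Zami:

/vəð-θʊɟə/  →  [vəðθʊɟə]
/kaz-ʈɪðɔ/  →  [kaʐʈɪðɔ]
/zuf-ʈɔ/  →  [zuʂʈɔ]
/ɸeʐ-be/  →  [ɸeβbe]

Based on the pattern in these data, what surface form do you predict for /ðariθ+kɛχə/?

The data show regressive place assimilation: /z/ → [ʐ] before /ʈ/; /f/ → [ʂ] before /ʈ/; /ʐ/ → [β] before /b/. In each pair only place changes, matching the following consonant, while manner and voice stay constant.
No alternation appears in [vəðθʊɟə]: there the adjacent consonants already agree in place (/ð/ and /θ/ are both dental), so this form is consistent with the same rule.
/θ/ is a voiceless dental fricative. The following trigger /k/ is velar, so /θ/ must become velar as well.
Changing only its place to velar gives [x] — the voiceless velar fricative.

[ðarixkɛχə]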